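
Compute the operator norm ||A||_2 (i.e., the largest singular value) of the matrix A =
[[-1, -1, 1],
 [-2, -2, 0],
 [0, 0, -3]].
||A||_2 = sqrt((20 + sqrt(8))/2) ≈ 3.3785 (= sqrt(largest eigenvalue of A^T A))

||A||_2 = sigma_max(A) = sqrt(lambda_max(A^T A)). Form the symmetric matrix M = A^T A =
[[5, 5, -1],
 [5, 5, -1],
 [-1, -1, 10]].
Its characteristic polynomial (trace, sum of principal 2x2 minors, determinant of M give the coefficients) is
  p(λ) = det(λ I - M) = λ^3 - 20λ^2 + 98λ.
The constant term is 0, so λ = 0 is a root. Dividing out λ leaves p(λ) = λ(λ^2 - 20λ + 98). For λ^2 - 20λ + 98 the discriminant is 8. It is nonnegative but not a perfect square, so the roots are real and irrational: λ = (20 ± sqrt(8))/2 ≈ 11.4142, 8.5858.
So the eigenvalues of A^T A are ≈ 0, 8.5858, 11.4142 (all ≥ 0, as they must be for A^T A). The largest is λ_max = (20 + sqrt(8))/2 ≈ 11.4142, hence ||A||_2 = sqrt(λ_max) = sqrt((20 + sqrt(8))/2) ≈ 3.3785.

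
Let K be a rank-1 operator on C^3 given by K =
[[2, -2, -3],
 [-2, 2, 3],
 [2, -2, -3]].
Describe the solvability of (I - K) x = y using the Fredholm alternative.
(I - K) is singular (det(I - K) = 0, i.e. 1 ∈ sigma(K)). (I - K) x = y is solvable iff y ⊥ ker((I - K)^*) = span{(2, -2, -3)}, i.e. iff 2y_1 - 2y_2 - 3y_3 = 0. When solvable, the solutions are x = y + c·(1, -1, 1), c arbitrary (ker(I - K) = span{(1, -1, 1)}, dimension 1).

K has rank 1, so it is an outer product K = u v^T: every row of K is a multiple of one row vector. Reading off the entries, u = (1, -1, 1) and v = (2, -2, -3) (row i of K equals u_i·v^T). A rank-one matrix u v^T satisfies K u = u (v·u) and kills the (2)-dimensional subspace v^⊥, so its characteristic polynomial is lambda^2 (lambda - v·u) with v·u = tr K = 1. Hence the eigenvalues of I - K are 1 (multiplicity 2) and 1 - (1) = 0, so det(I - K) = 0. (Direct check: I - K =
[[-1, 2, 3],
 [2, -1, -3],
 [-2, 2, 4]]
has determinant 0.) So 1 is an eigenvalue of K and (I - K) is not invertible. The finite-dimensional Fredholm alternative says: either (I - K) is invertible, or ker(I - K) ≠ {0} and then range(I - K) = ker((I - K)^*)^⊥, with dim ker(I - K) = dim ker((I - K)^*). We are in the second case, so we need both kernels. Kernel of I - K: (I - K) u = u - u (v·u) = u - u = 0, so ker(I - K) = span{u} = span{(1, -1, 1)} (it is exactly 1-dimensional because rank(I - K) = 2). Kernel of the adjoint: K is real, so (I - K)^* = I - K^T = I - v u^T, and (I - v u^T) v = v - v (u·v) = 0; hence ker((I - K)^*) = span{v} = span{(2, -2, -3)}. Therefore (I - K) x = y is solvable iff <y, v> = 0, i.e. iff 2y_1 - 2y_2 - 3y_3 = 0. When this holds, K y = u (v·y) = 0, so (I - K) y = y and x = y is a particular solution; the full solution set is the line x = y + c·u = y + c·(1, -1, 1), c ∈ C.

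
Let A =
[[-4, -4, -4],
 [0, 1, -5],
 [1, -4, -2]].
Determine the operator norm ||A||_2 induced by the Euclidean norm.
||A||_2 ≈ 8.1148 (= sqrt(largest eigenvalue of A^T A))

||A||_2 = sigma_max(A) = sqrt(lambda_max(A^T A)). Form the symmetric matrix M = A^T A =
[[17, 12, 14],
 [12, 33, 19],
 [14, 19, 45]].
Its characteristic polynomial (trace, sum of principal 2x2 minors, determinant of M give the coefficients) is
  p(λ) = det(λ I - M) = λ^3 - 95λ^2 + 2110λ - 12544.
No integer candidate from the rational root theorem (±divisors of 12544) is a root, so the roots are irrational. The cubic discriminant is Δ = 596334628 > 0, so there are three distinct real roots. p(9) = -520 and p(10) = 56 have opposite signs, so a root lies in (9, 10); Newton's method refines it to λ ≈ 9.8917. p(19) = 110 and p(20) = -344 have opposite signs, so a root lies in (19, 20); Newton's method refines it to λ ≈ 19.2578. p(65) = -2144 and p(66) = 392 have opposite signs, so a root lies in (65, 66); Newton's method refines it to λ ≈ 65.8505. Check (Vieta): the three roots sum to 95, matching tr M = 95.
So the eigenvalues of A^T A are ≈ 9.8917, 19.2578, 65.8505 (all ≥ 0, as they must be for A^T A). The largest is λ_max ≈ 65.8505, hence ||A||_2 = sqrt(λ_max) ≈ 8.1148.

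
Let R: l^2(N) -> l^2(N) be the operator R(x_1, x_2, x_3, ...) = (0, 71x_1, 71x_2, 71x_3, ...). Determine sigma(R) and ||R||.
sigma(R) = closed disk {z in C : |z| ≤ 71}; ||R|| = 71

Note R = 71·U where U is the unit right shift (U x)_k = x_{k-1} (with x_0 := 0); so ||R|| = 71||U|| and sigma(R) = 71·sigma(U). ||R x||^2 = sum_{k≥1} |71x_k|^2 = 5041||x||^2, so ||R|| = 71 and sigma(R) ⊂ {|z| ≤ 71}. For any |lambda| < 71, the equation (R - lambda I) x = 0 forces x_1 = 0, then 71x_k = lambda x_{k+1} ⇒ x = 0, so R has no eigenvalues. But (R - lambda I) is not surjective for |lambda| < 71: solving (R - lambda I) x = e_1 would require x_n proportional to (lambda/71)^(-n), which is not in l^2. So every |lambda| < 71 lies in the residual spectrum. The boundary |lambda| = 71 is in the approximate point spectrum (the spectrum is closed). Hence sigma(R) is the closed disk of radius 71.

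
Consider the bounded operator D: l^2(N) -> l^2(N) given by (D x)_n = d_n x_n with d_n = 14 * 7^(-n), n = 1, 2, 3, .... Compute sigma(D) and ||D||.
sigma(D) = {14 * 7^(-n) : n ≥ 1} ∪ {0}; ||D|| = 2

A bounded diagonal operator on l^2 with diagonal entries d_n has spectrum equal to the closure of {d_n : n ≥ 1}: every d_n is an eigenvalue (with eigenvector e_n), so {d_n} ⊂ sigma(D); the spectrum is closed, so its closure is too; and for lambda not in the closure, (D - lambda I) has bounded inverse (the diagonal entries 1/(d_n - lambda) are bounded). For our sequence d_n = 14 * 7^(-n), n = 1, 2, 3, ...:
  - {d_n} = {14 * 7^(-n) : n ≥ 1}; the only limit point is 0
  - closure = {14 * 7^(-n) : n ≥ 1} ∪ {0}
For the norm: a diagonal operator has ||D|| = sup_n |d_n|. Here d_n = 14 * 7^(-n) is positive and decreasing, so sup_n |d_n| = d_1 = 14/7 = 2. So ||D|| = 2.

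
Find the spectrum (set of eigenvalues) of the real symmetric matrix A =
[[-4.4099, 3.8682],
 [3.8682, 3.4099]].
sigma(A) ≈ {-6, 5}

A is real symmetric, so its spectrum consists of real eigenvalues. Expanding the characteristic polynomial of the displayed matrix gives
  det(λ I - A) = p(λ) = λ^2 + (1)λ + (-30).
Solving p(λ) = 0 yields eigenvalues ≈ -6, 5. (A is shown rounded to 4 decimals, so these recover the underlying integer eigenvalues to within that precision.)
Verification: the trace of A = -1 equals the sum of eigenvalues -1, and det(A) ≈ -30.0003 matches the eigenvalue product -30.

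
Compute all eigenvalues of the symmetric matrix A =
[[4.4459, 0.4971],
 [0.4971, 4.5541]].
sigma(A) ≈ {4, 5}

A is real symmetric, so its spectrum consists of real eigenvalues. Expanding the characteristic polynomial of the displayed matrix gives
  det(λ I - A) = p(λ) = λ^2 + (-9)λ + (20).
Solving p(λ) = 0 yields eigenvalues ≈ 4, 5. (A is shown rounded to 4 decimals, so these recover the underlying integer eigenvalues to within that precision.)
Verification: the trace of A = 9 equals the sum of eigenvalues 9, and det(A) ≈ 20.0000 matches the eigenvalue product 20.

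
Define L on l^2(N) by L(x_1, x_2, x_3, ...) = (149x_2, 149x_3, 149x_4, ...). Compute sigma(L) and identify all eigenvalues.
sigma(L) = closed disk {z in C : |z| ≤ 149}; sigma_p(L) = open disk {z in C : |z| < 149}

Note L = 149·V where V is the unit left shift (V x)_k = x_{k+1}; so sigma(L) = 149·sigma(V) and ||L|| = 149||V||. ||L x||^2 = 22201sum_{k≥2} |x_k|^2 ≤ 22201||x||^2, with equality on {x : x_1 = 0}, so ||L|| = 149. For any lambda with |lambda| < 149, set r = lambda/149 (|r| < 1); the vector x = (1, r, r^2, ...) is in l^2 and satisfies L x = 149(r, r^2, ...) = lambda x, so lambda is an eigenvalue. On the boundary |lambda| = 149 the geometric series diverges, so no l^2 eigenvector exists, but these lambda lie in the approximate point spectrum. Hence sigma(L) is the closed disk of radius 149 and sigma_p(L) is the open disk.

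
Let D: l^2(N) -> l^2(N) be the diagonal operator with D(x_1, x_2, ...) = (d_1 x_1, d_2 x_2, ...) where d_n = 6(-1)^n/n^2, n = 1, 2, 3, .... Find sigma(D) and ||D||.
sigma(D) = {6(-1)^n/n^2 : n ≥ 1} ∪ {0}; ||D|| = 6

A bounded diagonal operator on l^2 with diagonal entries d_n has spectrum equal to the closure of {d_n : n ≥ 1}: every d_n is an eigenvalue (with eigenvector e_n), so {d_n} ⊂ sigma(D); the spectrum is closed, so its closure is too; and for lambda not in the closure, (D - lambda I) has bounded inverse (the diagonal entries 1/(d_n - lambda) are bounded). For our sequence d_n = 6(-1)^n/n^2, n = 1, 2, 3, ...:
  - {d_n} = {6(-1)^n/n^2 : n ≥ 1}; the only limit point is 0
  - closure = {6(-1)^n/n^2 : n ≥ 1} ∪ {0}
For the norm: a diagonal operator has ||D|| = sup_n |d_n|. Here |d_n| = 6/n^2 is decreasing, so sup_n |d_n| = |d_1| = 6. So ||D|| = 6.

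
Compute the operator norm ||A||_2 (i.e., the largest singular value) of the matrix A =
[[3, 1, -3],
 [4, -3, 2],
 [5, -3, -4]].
||A||_2 ≈ 8.5064 (= sqrt(largest eigenvalue of A^T A))

||A||_2 = sigma_max(A) = sqrt(lambda_max(A^T A)). Form the symmetric matrix M = A^T A =
[[50, -24, -21],
 [-24, 19, 3],
 [-21, 3, 29]].
Its characteristic polynomial (trace, sum of principal 2x2 minors, determinant of M give the coefficients) is
  p(λ) = det(λ I - M) = λ^3 - 98λ^2 + 1925λ - 5041.
No integer candidate from the rational root theorem (±divisors of 5041) is a root, so the roots are irrational. The cubic discriminant is Δ = 4508922825 > 0, so there are three distinct real roots. p(3) = -121 and p(4) = 1155 have opposite signs, so a root lies in (3, 4); Newton's method refines it to λ ≈ 3.0892. p(22) = 525 and p(23) = -441 have opposite signs, so a root lies in (22, 23); Newton's method refines it to λ ≈ 22.5513. p(72) = -1225 and p(73) = 2259 have opposite signs, so a root lies in (72, 73); Newton's method refines it to λ ≈ 72.3595. Check (Vieta): the three roots sum to 98, matching tr M = 98.
So the eigenvalues of A^T A are ≈ 3.0892, 22.5513, 72.3595 (all ≥ 0, as they must be for A^T A). The largest is λ_max ≈ 72.3595, hence ||A||_2 = sqrt(λ_max) ≈ 8.5064.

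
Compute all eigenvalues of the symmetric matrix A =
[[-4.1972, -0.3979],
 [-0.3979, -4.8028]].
sigma(A) ≈ {-5, -4}

A is real symmetric, so its spectrum consists of real eigenvalues. Expanding the characteristic polynomial of the displayed matrix gives
  det(λ I - A) = p(λ) = λ^2 + (9)λ + (20).
Solving p(λ) = 0 yields eigenvalues ≈ -5, -4. (A is shown rounded to 4 decimals, so these recover the underlying integer eigenvalues to within that precision.)
Verification: the trace of A = -9 equals the sum of eigenvalues -9, and det(A) ≈ 20.0000 matches the eigenvalue product 20.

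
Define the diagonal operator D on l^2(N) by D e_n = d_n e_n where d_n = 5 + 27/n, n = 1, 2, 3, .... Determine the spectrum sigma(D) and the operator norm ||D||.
sigma(D) = {5 + 27/n : n ≥ 1} ∪ {5}; ||D|| = 32

A bounded diagonal operator on l^2 with diagonal entries d_n has spectrum equal to the closure of {d_n : n ≥ 1}: every d_n is an eigenvalue (with eigenvector e_n), so {d_n} ⊂ sigma(D); the spectrum is closed, so its closure is too; and for lambda not in the closure, (D - lambda I) has bounded inverse (the diagonal entries 1/(d_n - lambda) are bounded). For our sequence d_n = 5 + 27/n, n = 1, 2, 3, ...:
  - {d_n} = {5 + 27/n : n ≥ 1}; the only limit point is 5
  - closure = {5 + 27/n : n ≥ 1} ∪ {5}
For the norm: a diagonal operator has ||D|| = sup_n |d_n|. Here d_n = 5 + 27/n is positive and decreasing, so sup_n |d_n| = d_1 = 5 + 27 = 32. So ||D|| = 32.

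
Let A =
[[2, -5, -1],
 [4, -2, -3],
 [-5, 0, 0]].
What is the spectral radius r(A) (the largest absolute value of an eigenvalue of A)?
r(A) ≈ 4.5588

The eigenvalues of A are the roots of its characteristic polynomial. With M = A (coefficients from the trace, the sum of principal 2x2 minors, and det A):
  p(λ) = det(λ I - M) = λ^3 + 11λ + 65.
No integer candidate from the rational root theorem (±divisors of 65) is a root, so the roots are irrational. The cubic discriminant is Δ = -119399 < 0, so there is one real root and a complex-conjugate pair. p(-4) = -43 and p(-3) = 5 have opposite signs, so a root lies in (-4, -3); Newton's method refines it to λ ≈ -3.1277. Dividing out (λ - (-3.1277)) leaves approximately λ^2 - 3.1277λ + 20.7823. For λ^2 - 3.1277λ + 20.7823 the discriminant is -73.3468. It is negative, so the remaining roots are the complex-conjugate pair λ ≈ 1.5638 ± 4.2821i. Their product equals the constant term, so |λ|^2 ≈ 20.7823 and |λ| ≈ 4.5588.
Thus the eigenvalues (to 4 decimals) are -3.1277 (modulus 3.1277); 1.5638 ± 4.2821i (modulus 4.5588). The spectral radius is the largest modulus: r(A) ≈ 4.5588. (Cross-check: r(A) ≤ ||A||_2 ≈ 7.9167; equality holds whenever A is normal, though it can also hold for some non-normal A.)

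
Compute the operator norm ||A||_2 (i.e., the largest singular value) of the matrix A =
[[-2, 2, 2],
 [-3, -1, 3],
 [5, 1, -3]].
||A||_2 ≈ 7.7125 (= sqrt(largest eigenvalue of A^T A))

||A||_2 = sigma_max(A) = sqrt(lambda_max(A^T A)). Form the symmetric matrix M = A^T A =
[[38, 4, -28],
 [4, 6, -2],
 [-28, -2, 22]].
Its characteristic polynomial (trace, sum of principal 2x2 minors, determinant of M give the coefficients) is
  p(λ) = det(λ I - M) = λ^3 - 66λ^2 + 392λ - 256.
No integer candidate from the rational root theorem (±divisors of 256) is a root, so the roots are irrational. The cubic discriminant is Δ = 251468032 > 0, so there are three distinct real roots. p(0) = -256 and p(1) = 71 have opposite signs, so a root lies in (0, 1); Newton's method refines it to λ ≈ 0.7456. p(5) = 179 and p(6) = -64 have opposite signs, so a root lies in (5, 6); Newton's method refines it to λ ≈ 5.7723. p(59) = -1495 and p(60) = 1664 have opposite signs, so a root lies in (59, 60); Newton's method refines it to λ ≈ 59.4821. Check (Vieta): the three roots sum to 66, matching tr M = 66.
So the eigenvalues of A^T A are ≈ 0.7456, 5.7723, 59.4821 (all ≥ 0, as they must be for A^T A). The largest is λ_max ≈ 59.4821, hence ||A||_2 = sqrt(λ_max) ≈ 7.7125.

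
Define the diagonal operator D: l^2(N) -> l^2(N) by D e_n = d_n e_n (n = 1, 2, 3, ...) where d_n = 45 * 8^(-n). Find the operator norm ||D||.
||D|| = 45/8 (attained at n = 1)

For D diagonal, ||D|| = sup_n |d_n|. The sequence d_n = 45 * 8^(-n) is positive and strictly decreasing (ratio 8^(-1) < 1), so the supremum is d_1 = 45/8. Hence ||D|| = 45/8.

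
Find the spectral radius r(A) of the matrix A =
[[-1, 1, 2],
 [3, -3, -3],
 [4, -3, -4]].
r(A) ≈ 8.0778

The eigenvalues of A are the roots of its characteristic polynomial. With M = A (coefficients from the trace, the sum of principal 2x2 minors, and det A):
  p(λ) = det(λ I - M) = λ^3 + 8λ^2 - λ - 3.
No integer candidate from the rational root theorem (±divisors of 3) is a root, so the roots are irrational. The cubic discriminant is Δ = 6401 > 0, so there are three distinct real roots. p(-9) = -75 and p(-8) = 5 have opposite signs, so a root lies in (-9, -8); Newton's method refines it to λ ≈ -8.0778. p(-1) = 5 and p(0) = -3 have opposite signs, so a root lies in (-1, 0); Newton's method refines it to λ ≈ -0.5717. p(0) = -3 and p(1) = 5 have opposite signs, so a root lies in (0, 1); Newton's method refines it to λ ≈ 0.6496. Check (Vieta): the three roots sum to -8, matching tr M = -8.
Thus the eigenvalues (to 4 decimals) are -8.0778 (modulus 8.0778); -0.5717 (modulus 0.5717); 0.6496 (modulus 0.6496). The spectral radius is the largest modulus: r(A) ≈ 8.0778. (Cross-check: r(A) ≤ ||A||_2 ≈ 8.5571; equality holds whenever A is normal, though it can also hold for some non-normal A.)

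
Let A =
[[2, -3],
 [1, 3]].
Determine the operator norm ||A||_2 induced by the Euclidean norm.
||A||_2 = sqrt((23 + sqrt(205))/2) ≈ 4.3196 (= sqrt(largest eigenvalue of A^T A))

||A||_2 = sigma_max(A) = sqrt(lambda_max(A^T A)). Form the symmetric matrix M = A^T A =
[[5, -3],
 [-3, 18]].
Its characteristic polynomial (trace, determinant of M give the coefficients) is
  p(λ) = det(λ I - M) = λ^2 - 23λ + 81.
For λ^2 - 23λ + 81 the discriminant is 205. It is nonnegative but not a perfect square, so the roots are real and irrational: λ = (23 ± sqrt(205))/2 ≈ 18.6589, 4.3411.
So the eigenvalues of A^T A are ≈ 4.3411, 18.6589 (all ≥ 0, as they must be for A^T A). The largest is λ_max = (23 + sqrt(205))/2 ≈ 18.6589, hence ||A||_2 = sqrt(λ_max) = sqrt((23 + sqrt(205))/2) ≈ 4.3196.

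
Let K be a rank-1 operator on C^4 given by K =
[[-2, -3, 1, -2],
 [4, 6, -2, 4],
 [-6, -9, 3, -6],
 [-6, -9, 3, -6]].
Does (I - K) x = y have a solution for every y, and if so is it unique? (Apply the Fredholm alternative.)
(I - K) is singular (det(I - K) = 0, i.e. 1 ∈ sigma(K)). (I - K) x = y is solvable iff y ⊥ ker((I - K)^*) = span{(-2, -3, 1, -2)}, i.e. iff -2y_1 - 3y_2 + y_3 - 2y_4 = 0. When solvable, the solutions are x = y + c·(1, -2, 3, 3), c arbitrary (ker(I - K) = span{(1, -2, 3, 3)}, dimension 1).

K has rank 1, so it is an outer product K = u v^T: every row of K is a multiple of one row vector. Reading off the entries, u = (1, -2, 3, 3) and v = (-2, -3, 1, -2) (row i of K equals u_i·v^T). A rank-one matrix u v^T satisfies K u = u (v·u) and kills the (3)-dimensional subspace v^⊥, so its characteristic polynomial is lambda^3 (lambda - v·u) with v·u = tr K = 1. Hence the eigenvalues of I - K are 1 (multiplicity 3) and 1 - (1) = 0, so det(I - K) = 0. (Direct check: I - K =
[[3, 3, -1, 2],
 [-4, -5, 2, -4],
 [6, 9, -2, 6],
 [6, 9, -3, 7]]
has determinant 0.) So 1 is an eigenvalue of K and (I - K) is not invertible. The finite-dimensional Fredholm alternative says: either (I - K) is invertible, or ker(I - K) ≠ {0} and then range(I - K) = ker((I - K)^*)^⊥, with dim ker(I - K) = dim ker((I - K)^*). We are in the second case, so we need both kernels. Kernel of I - K: (I - K) u = u - u (v·u) = u - u = 0, so ker(I - K) = span{u} = span{(1, -2, 3, 3)} (it is exactly 1-dimensional because rank(I - K) = 3). Kernel of the adjoint: K is real, so (I - K)^* = I - K^T = I - v u^T, and (I - v u^T) v = v - v (u·v) = 0; hence ker((I - K)^*) = span{v} = span{(-2, -3, 1, -2)}. Therefore (I - K) x = y is solvable iff <y, v> = 0, i.e. iff -2y_1 - 3y_2 + y_3 - 2y_4 = 0. When this holds, K y = u (v·y) = 0, so (I - K) y = y and x = y is a particular solution; the full solution set is the line x = y + c·u = y + c·(1, -2, 3, 3), c ∈ C.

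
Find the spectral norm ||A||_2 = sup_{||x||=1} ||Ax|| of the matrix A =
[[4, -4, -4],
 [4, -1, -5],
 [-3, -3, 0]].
||A||_2 ≈ 9.2558 (= sqrt(largest eigenvalue of A^T A))

||A||_2 = sigma_max(A) = sqrt(lambda_max(A^T A)). Form the symmetric matrix M = A^T A =
[[41, -11, -36],
 [-11, 26, 21],
 [-36, 21, 41]].
Its characteristic polynomial (trace, sum of principal 2x2 minors, determinant of M give the coefficients) is
  p(λ) = det(λ I - M) = λ^3 - 108λ^2 + 1955λ - 3600.
No integer candidate from the rational root theorem (±divisors of 3600) is a root, so the roots are irrational. The cubic discriminant is Δ = 9883963300 > 0, so there are three distinct real roots. p(2) = -114 and p(3) = 1320 have opposite signs, so a root lies in (2, 3); Newton's method refines it to λ ≈ 2.0746. p(20) = 300 and p(21) = -912 have opposite signs, so a root lies in (20, 21); Newton's method refines it to λ ≈ 20.2548. p(85) = -3600 and p(86) = 1818 have opposite signs, so a root lies in (85, 86); Newton's method refines it to λ ≈ 85.6705. Check (Vieta): the three roots sum to 108, matching tr M = 108.
So the eigenvalues of A^T A are ≈ 2.0746, 20.2548, 85.6705 (all ≥ 0, as they must be for A^T A). The largest is λ_max ≈ 85.6705, hence ||A||_2 = sqrt(λ_max) ≈ 9.2558.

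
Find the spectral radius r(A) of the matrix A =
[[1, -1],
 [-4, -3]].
r(A) = (2 + sqrt(32))/2 ≈ 3.8284

The eigenvalues of A are the roots of its characteristic polynomial. With M = A (coefficients from the trace and determinant):
  p(λ) = det(λ I - M) = λ^2 + 2λ - 7.
For λ^2 + 2λ - 7 the discriminant is 32. It is nonnegative but not a perfect square, so the roots are real and irrational: λ = (-2 ± sqrt(32))/2 ≈ 1.8284, -3.8284.
Thus the eigenvalues (to 4 decimals) are 1.8284 (modulus 1.8284); -3.8284 (modulus 3.8284). The spectral radius is the largest modulus: r(A) = (2 + sqrt(32))/2 ≈ 3.8284. (Cross-check: r(A) ≤ ||A||_2 ≈ 5.0043; equality holds whenever A is normal, though it can also hold for some non-normal A.)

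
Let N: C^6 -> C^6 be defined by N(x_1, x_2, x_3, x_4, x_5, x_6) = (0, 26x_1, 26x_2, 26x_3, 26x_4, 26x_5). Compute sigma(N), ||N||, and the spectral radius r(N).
sigma(N) = {0}; ||N|| = 26; r(N) = 0. (N is nilpotent with N^6 = 0.)

On C^6, N is a strictly lower-triangular matrix with 26 on the subdiagonal and zeros elsewhere, so its characteristic polynomial is lambda^6 and every eigenvalue is 0: sigma(N) = {0}. For the operator norm, N e_i = 26e_{i+1} for i = 1, ..., 5 and N e_6 = 0, so the singular values of N are 26 (with multiplicity 5) and 0; hence ||N|| = 26. The spectral radius r(N) = max|lambda| = 0. Note ||N|| > r(N) — characteristic of non-normal nilpotent operators. Indeed N^6 = 0.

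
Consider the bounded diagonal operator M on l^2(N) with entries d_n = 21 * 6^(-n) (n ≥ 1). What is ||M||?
||M|| = 7/2 (attained at n = 1)

For M diagonal, ||M|| = sup_n |d_n|. The sequence d_n = 21 * 6^(-n) is positive and strictly decreasing (ratio 6^(-1) < 1), so the supremum is d_1 = 21/6 = 7/2. Hence ||M|| = 7/2.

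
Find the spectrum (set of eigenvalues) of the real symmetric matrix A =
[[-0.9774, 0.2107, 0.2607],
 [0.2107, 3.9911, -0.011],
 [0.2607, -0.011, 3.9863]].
sigma(A) ≈ {-1, 4} (4 with multiplicity 2)

A is real symmetric, so its spectrum consists of real eigenvalues. Expanding the characteristic polynomial of the displayed matrix gives
  det(λ I - A) = p(λ) = λ^3 + (-7)λ^2 + (8)λ + (16).
Solving p(λ) = 0 yields eigenvalues ≈ -1, 4, 4. (A is shown rounded to 4 decimals, so these recover the underlying integer eigenvalues to within that precision.)
Verification: the trace of A = 7 equals the sum of eigenvalues 7, and det(A) ≈ -15.9995 matches the eigenvalue product -16.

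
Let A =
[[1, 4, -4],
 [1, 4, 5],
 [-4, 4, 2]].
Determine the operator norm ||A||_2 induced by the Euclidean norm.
||A||_2 ≈ 7.8236 (= sqrt(largest eigenvalue of A^T A))

||A||_2 = sigma_max(A) = sqrt(lambda_max(A^T A)). Form the symmetric matrix M = A^T A =
[[18, -8, -7],
 [-8, 48, 12],
 [-7, 12, 45]].
Its characteristic polynomial (trace, sum of principal 2x2 minors, determinant of M give the coefficients) is
  p(λ) = det(λ I - M) = λ^3 - 111λ^2 + 3577λ - 32400.
No integer candidate from the rational root theorem (±divisors of 32400) is a root, so the roots are irrational. The cubic discriminant is Δ = 545788877 > 0, so there are three distinct real roots. p(15) = -345 and p(16) = 512 have opposite signs, so a root lies in (15, 16); Newton's method refines it to λ ≈ 15.3847. p(34) = 206 and p(35) = -305 have opposite signs, so a root lies in (34, 35); Newton's method refines it to λ ≈ 34.4067. p(61) = -253 and p(62) = 1018 have opposite signs, so a root lies in (61, 62); Newton's method refines it to λ ≈ 61.2086. Check (Vieta): the three roots sum to 111, matching tr M = 111.
So the eigenvalues of A^T A are ≈ 15.3847, 34.4067, 61.2086 (all ≥ 0, as they must be for A^T A). The largest is λ_max ≈ 61.2086, hence ||A||_2 = sqrt(λ_max) ≈ 7.8236.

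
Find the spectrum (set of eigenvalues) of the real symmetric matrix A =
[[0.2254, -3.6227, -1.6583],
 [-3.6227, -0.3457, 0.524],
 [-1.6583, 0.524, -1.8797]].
sigma(A) ≈ {-4, -2, 4}

A is real symmetric, so its spectrum consists of real eigenvalues. Expanding the characteristic polynomial of the displayed matrix gives
  det(λ I - A) = p(λ) = λ^3 + (2)λ^2 + (-16)λ + (-32).
Solving p(λ) = 0 yields eigenvalues ≈ -4, -2, 4. (A is shown rounded to 4 decimals, so these recover the underlying integer eigenvalues to within that precision.)
Verification: the trace of A = -2 equals the sum of eigenvalues -2, and det(A) ≈ 32.0002 matches the eigenvalue product 32.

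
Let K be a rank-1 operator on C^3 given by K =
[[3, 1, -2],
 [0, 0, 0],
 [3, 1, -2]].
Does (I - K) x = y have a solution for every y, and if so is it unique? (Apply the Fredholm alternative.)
(I - K) is singular (det(I - K) = 0, i.e. 1 ∈ sigma(K)). (I - K) x = y is solvable iff y ⊥ ker((I - K)^*) = span{(3, 1, -2)}, i.e. iff 3y_1 + y_2 - 2y_3 = 0. When solvable, the solutions are x = y + c·(1, 0, 1), c arbitrary (ker(I - K) = span{(1, 0, 1)}, dimension 1).

K has rank 1, so it is an outer product K = u v^T: every row of K is a multiple of one row vector. Reading off the entries, u = (1, 0, 1) and v = (3, 1, -2) (row i of K equals u_i·v^T). A rank-one matrix u v^T satisfies K u = u (v·u) and kills the (2)-dimensional subspace v^⊥, so its characteristic polynomial is lambda^2 (lambda - v·u) with v·u = tr K = 1. Hence the eigenvalues of I - K are 1 (multiplicity 2) and 1 - (1) = 0, so det(I - K) = 0. (Direct check: I - K =
[[-2, -1, 2],
 [0, 1, 0],
 [-3, -1, 3]]
has determinant 0.) So 1 is an eigenvalue of K and (I - K) is not invertible. The finite-dimensional Fredholm alternative says: either (I - K) is invertible, or ker(I - K) ≠ {0} and then range(I - K) = ker((I - K)^*)^⊥, with dim ker(I - K) = dim ker((I - K)^*). We are in the second case, so we need both kernels. Kernel of I - K: (I - K) u = u - u (v·u) = u - u = 0, so ker(I - K) = span{u} = span{(1, 0, 1)} (it is exactly 1-dimensional because rank(I - K) = 2). Kernel of the adjoint: K is real, so (I - K)^* = I - K^T = I - v u^T, and (I - v u^T) v = v - v (u·v) = 0; hence ker((I - K)^*) = span{v} = span{(3, 1, -2)}. Therefore (I - K) x = y is solvable iff <y, v> = 0, i.e. iff 3y_1 + y_2 - 2y_3 = 0. When this holds, K y = u (v·y) = 0, so (I - K) y = y and x = y is a particular solution; the full solution set is the line x = y + c·u = y + c·(1, 0, 1), c ∈ C.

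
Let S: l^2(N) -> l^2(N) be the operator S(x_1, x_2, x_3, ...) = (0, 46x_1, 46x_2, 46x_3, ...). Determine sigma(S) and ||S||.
sigma(S) = closed disk {z in C : |z| ≤ 46}; ||S|| = 46

Note S = 46·U where U is the unit right shift (U x)_k = x_{k-1} (with x_0 := 0); so ||S|| = 46||U|| and sigma(S) = 46·sigma(U). ||S x||^2 = sum_{k≥1} |46x_k|^2 = 2116||x||^2, so ||S|| = 46 and sigma(S) ⊂ {|z| ≤ 46}. For any |lambda| < 46, the equation (S - lambda I) x = 0 forces x_1 = 0, then 46x_k = lambda x_{k+1} ⇒ x = 0, so S has no eigenvalues. But (S - lambda I) is not surjective for |lambda| < 46: solving (S - lambda I) x = e_1 would require x_n proportional to (lambda/46)^(-n), which is not in l^2. So every |lambda| < 46 lies in the residual spectrum. The boundary |lambda| = 46 is in the approximate point spectrum (the spectrum is closed). Hence sigma(S) is the closed disk of radius 46.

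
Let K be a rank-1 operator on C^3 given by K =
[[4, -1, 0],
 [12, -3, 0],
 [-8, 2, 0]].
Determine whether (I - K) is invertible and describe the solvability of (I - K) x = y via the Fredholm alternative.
(I - K) is singular (det(I - K) = 0, i.e. 1 ∈ sigma(K)). (I - K) x = y is solvable iff y ⊥ ker((I - K)^*) = span{(4, -1, 0)}, i.e. iff 4y_1 - y_2 = 0. When solvable, the solutions are x = y + c·(1, 3, -2), c arbitrary (ker(I - K) = span{(1, 3, -2)}, dimension 1).

K has rank 1, so it is an outer product K = u v^T: every row of K is a multiple of one row vector. Reading off the entries, u = (1, 3, -2) and v = (4, -1, 0) (row i of K equals u_i·v^T). A rank-one matrix u v^T satisfies K u = u (v·u) and kills the (2)-dimensional subspace v^⊥, so its characteristic polynomial is lambda^2 (lambda - v·u) with v·u = tr K = 1. Hence the eigenvalues of I - K are 1 (multiplicity 2) and 1 - (1) = 0, so det(I - K) = 0. (Direct check: I - K =
[[-3, 1, 0],
 [-12, 4, 0],
 [8, -2, 1]]
has determinant 0.) So 1 is an eigenvalue of K and (I - K) is not invertible. The finite-dimensional Fredholm alternative says: either (I - K) is invertible, or ker(I - K) ≠ {0} and then range(I - K) = ker((I - K)^*)^⊥, with dim ker(I - K) = dim ker((I - K)^*). We are in the second case, so we need both kernels. Kernel of I - K: (I - K) u = u - u (v·u) = u - u = 0, so ker(I - K) = span{u} = span{(1, 3, -2)} (it is exactly 1-dimensional because rank(I - K) = 2). Kernel of the adjoint: K is real, so (I - K)^* = I - K^T = I - v u^T, and (I - v u^T) v = v - v (u·v) = 0; hence ker((I - K)^*) = span{v} = span{(4, -1, 0)}. Therefore (I - K) x = y is solvable iff <y, v> = 0, i.e. iff 4y_1 - y_2 = 0. When this holds, K y = u (v·y) = 0, so (I - K) y = y and x = y is a particular solution; the full solution set is the line x = y + c·u = y + c·(1, 3, -2), c ∈ C.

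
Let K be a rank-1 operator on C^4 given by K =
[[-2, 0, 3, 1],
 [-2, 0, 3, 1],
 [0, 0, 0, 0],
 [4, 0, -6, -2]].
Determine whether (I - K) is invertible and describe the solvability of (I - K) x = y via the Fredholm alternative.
(I - K) is invertible (det(I - K) = 5 ≠ 0), so for every y in C^4 the equation (I - K) x = y has a unique solution.

K has rank 1, so it is an outer product K = u v^T: every row of K is a multiple of one row vector. Reading off the entries, u = (-1, -1, 0, 2) and v = (2, 0, -3, -1) (row i of K equals u_i·v^T). A rank-one matrix u v^T satisfies K u = u (v·u) and kills the (3)-dimensional subspace v^⊥, so its characteristic polynomial is lambda^3 (lambda - v·u) with v·u = tr K = -4. Hence the eigenvalues of I - K are 1 (multiplicity 3) and 1 - (-4) = 5, so det(I - K) = 5. (Direct check: I - K =
[[3, 0, -3, -1],
 [2, 1, -3, -1],
 [0, 0, 1, 0],
 [-4, 0, 6, 3]]
has determinant 5.) The finite-dimensional Fredholm alternative says: either (I - K) is invertible, or ker(I - K) ≠ {0} and then range(I - K) = ker((I - K)^*)^⊥, with dim ker(I - K) = dim ker((I - K)^*). Since det(I - K) ≠ 0, 1 is not an eigenvalue of K and ker(I - K) = {0}, so we are in the first case: for every y there is a unique x = (I - K)^(-1) y. Explicitly, by the Sherman–Morrison formula, (I - u v^T)^(-1) = I + u v^T/(1 - v·u), i.e. (I - K)^(-1) = I + K/(5).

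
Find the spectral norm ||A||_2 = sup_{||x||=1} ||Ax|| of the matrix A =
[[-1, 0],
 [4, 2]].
||A||_2 = sqrt((21 + sqrt(425))/2) ≈ 4.5616 (= sqrt(largest eigenvalue of A^T A))

||A||_2 = sigma_max(A) = sqrt(lambda_max(A^T A)). Form the symmetric matrix M = A^T A =
[[17, 8],
 [8, 4]].
Its characteristic polynomial (trace, determinant of M give the coefficients) is
  p(λ) = det(λ I - M) = λ^2 - 21λ + 4.
For λ^2 - 21λ + 4 the discriminant is 425. It is nonnegative but not a perfect square, so the roots are real and irrational: λ = (21 ± sqrt(425))/2 ≈ 20.8078, 0.1922.
So the eigenvalues of A^T A are ≈ 0.1922, 20.8078 (all ≥ 0, as they must be for A^T A). The largest is λ_max = (21 + sqrt(425))/2 ≈ 20.8078, hence ||A||_2 = sqrt(λ_max) = sqrt((21 + sqrt(425))/2) ≈ 4.5616.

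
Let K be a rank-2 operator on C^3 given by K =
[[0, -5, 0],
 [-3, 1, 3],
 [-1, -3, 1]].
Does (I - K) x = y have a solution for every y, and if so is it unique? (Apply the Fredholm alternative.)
(I - K) is invertible (det(I - K) = -6 ≠ 0), so for every y in C^3 the equation (I - K) x = y has a unique solution.

K has rank 2 and factors as K = U V^T = u1 v1^T + u2 v2^T with u1 = (-3, 0, -2), v1 = (-1, 2, 1), u2 = (-1, -1, -1), v2 = (3, -1, -3) (multiplying out reproduces the displayed K). The nonzero eigenvalues of U V^T coincide with those of the 2 x 2 matrix G = V^T U = [[v1·u1, v1·u2], [v2·u1, v2·u2]] = [[1, -2], [-3, 1]], and by the Sylvester determinant identity det(I_3 - U V^T) = det(I_2 - V^T U) = det([[0, 2], [3, 0]]) = (0)(0) - (2)(3) = -6. (Direct check: I - K =
[[1, 5, 0],
 [3, 0, -3],
 [1, 3, 0]]
has determinant -6.) The finite-dimensional Fredholm alternative says: either (I - K) is invertible, or ker(I - K) ≠ {0} and then range(I - K) = ker((I - K)^*)^⊥, with dim ker(I - K) = dim ker((I - K)^*). Since det(I - K) ≠ 0, 1 is not an eigenvalue of K and ker(I - K) = {0}, so we are in the first case: for every y there is a unique x = (I - K)^(-1) y. (Explicitly, by the Woodbury identity, (I - U V^T)^(-1) = I + U (I_2 - G)^(-1) V^T.)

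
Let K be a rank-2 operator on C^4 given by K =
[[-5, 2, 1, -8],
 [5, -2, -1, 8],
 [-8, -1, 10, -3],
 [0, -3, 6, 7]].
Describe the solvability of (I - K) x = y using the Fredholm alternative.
(I - K) is invertible (det(I - K) = -9 ≠ 0), so for every y in C^4 the equation (I - K) x = y has a unique solution.

K has rank 2 and factors as K = U V^T = u1 v1^T + u2 v2^T with u1 = (2, -2, -1, -3), v1 = (-1, 1, -1, -3), u2 = (-1, 1, -3, -1), v2 = (3, 0, -3, 2) (multiplying out reproduces the displayed K). The nonzero eigenvalues of U V^T coincide with those of the 2 x 2 matrix G = V^T U = [[v1·u1, v1·u2], [v2·u1, v2·u2]] = [[6, 8], [3, 4]], and by the Sylvester determinant identity det(I_4 - U V^T) = det(I_2 - V^T U) = det([[-5, -8], [-3, -3]]) = (-5)(-3) - (-8)(-3) = -9. (Direct check: I - K =
[[6, -2, -1, 8],
 [-5, 3, 1, -8],
 [8, 1, -9, 3],
 [0, 3, -6, -6]]
has determinant -9.) The finite-dimensional Fredholm alternative says: either (I - K) is invertible, or ker(I - K) ≠ {0} and then range(I - K) = ker((I - K)^*)^⊥, with dim ker(I - K) = dim ker((I - K)^*). Since det(I - K) ≠ 0, 1 is not an eigenvalue of K and ker(I - K) = {0}, so we are in the first case: for every y there is a unique x = (I - K)^(-1) y. (Explicitly, by the Woodbury identity, (I - U V^T)^(-1) = I + U (I_2 - G)^(-1) V^T.)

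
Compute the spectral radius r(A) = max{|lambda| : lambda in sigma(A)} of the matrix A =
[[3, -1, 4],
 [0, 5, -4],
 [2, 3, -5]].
r(A) ≈ 4.6946

The eigenvalues of A are the roots of its characteristic polynomial. With M = A (coefficients from the trace, the sum of principal 2x2 minors, and det A):
  p(λ) = det(λ I - M) = λ^3 - 3λ^2 - 21λ + 71.
No integer candidate from the rational root theorem (±divisors of 71) is a root, so the roots are irrational. The cubic discriminant is Δ = -6912 < 0, so there is one real root and a complex-conjugate pair. p(-5) = -24 and p(-4) = 43 have opposite signs, so a root lies in (-5, -4); Newton's method refines it to λ ≈ -4.6946. Dividing out (λ - (-4.6946)) leaves approximately λ^2 - 7.6946λ + 15.1236. For λ^2 - 7.6946λ + 15.1236 the discriminant is -1.2869. It is negative, so the remaining roots are the complex-conjugate pair λ ≈ 3.8473 ± 0.5672i. Their product equals the constant term, so |λ|^2 ≈ 15.1236 and |λ| ≈ 3.8889.
Thus the eigenvalues (to 4 decimals) are -4.6946 (modulus 4.6946); 3.8473 ± 0.5672i (modulus 3.8889). The spectral radius is the largest modulus: r(A) ≈ 4.6946. (Cross-check: r(A) ≤ ||A||_2 ≈ 9.3017; equality holds whenever A is normal, though it can also hold for some non-normal A.)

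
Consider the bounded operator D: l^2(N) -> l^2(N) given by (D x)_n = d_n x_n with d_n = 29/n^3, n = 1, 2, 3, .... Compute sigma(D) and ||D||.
sigma(D) = {29/n^3 : n ≥ 1} ∪ {0}; ||D|| = 29

A bounded diagonal operator on l^2 with diagonal entries d_n has spectrum equal to the closure of {d_n : n ≥ 1}: every d_n is an eigenvalue (with eigenvector e_n), so {d_n} ⊂ sigma(D); the spectrum is closed, so its closure is too; and for lambda not in the closure, (D - lambda I) has bounded inverse (the diagonal entries 1/(d_n - lambda) are bounded). For our sequence d_n = 29/n^3, n = 1, 2, 3, ...:
  - {d_n} = {29/n^3 : n ≥ 1}; the only limit point is 0
  - closure = {29/n^3 : n ≥ 1} ∪ {0}
For the norm: a diagonal operator has ||D|| = sup_n |d_n|. Here d_n = 29/n^3 is positive and decreasing, so sup_n |d_n| = d_1 = 29. So ||D|| = 29.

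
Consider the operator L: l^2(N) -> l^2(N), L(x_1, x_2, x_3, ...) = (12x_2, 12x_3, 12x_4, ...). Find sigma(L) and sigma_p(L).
sigma(L) = closed disk {z in C : |z| ≤ 12}; sigma_p(L) = open disk {z in C : |z| < 12}

Note L = 12·V where V is the unit left shift (V x)_k = x_{k+1}; so sigma(L) = 12·sigma(V) and ||L|| = 12||V||. ||L x||^2 = 144sum_{k≥2} |x_k|^2 ≤ 144||x||^2, with equality on {x : x_1 = 0}, so ||L|| = 12. For any lambda with |lambda| < 12, set r = lambda/12 (|r| < 1); the vector x = (1, r, r^2, ...) is in l^2 and satisfies L x = 12(r, r^2, ...) = lambda x, so lambda is an eigenvalue. On the boundary |lambda| = 12 the geometric series diverges, so no l^2 eigenvector exists, but these lambda lie in the approximate point spectrum. Hence sigma(L) is the closed disk of radius 12 and sigma_p(L) is the open disk.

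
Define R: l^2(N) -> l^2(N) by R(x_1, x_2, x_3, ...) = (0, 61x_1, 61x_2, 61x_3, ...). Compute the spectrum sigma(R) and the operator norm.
sigma(R) = closed disk {z in C : |z| ≤ 61}; ||R|| = 61

Note R = 61·U where U is the unit right shift (U x)_k = x_{k-1} (with x_0 := 0); so ||R|| = 61||U|| and sigma(R) = 61·sigma(U). ||R x||^2 = sum_{k≥1} |61x_k|^2 = 3721||x||^2, so ||R|| = 61 and sigma(R) ⊂ {|z| ≤ 61}. For any |lambda| < 61, the equation (R - lambda I) x = 0 forces x_1 = 0, then 61x_k = lambda x_{k+1} ⇒ x = 0, so R has no eigenvalues. But (R - lambda I) is not surjective for |lambda| < 61: solving (R - lambda I) x = e_1 would require x_n proportional to (lambda/61)^(-n), which is not in l^2. So every |lambda| < 61 lies in the residual spectrum. The boundary |lambda| = 61 is in the approximate point spectrum (the spectrum is closed). Hence sigma(R) is the closed disk of radius 61.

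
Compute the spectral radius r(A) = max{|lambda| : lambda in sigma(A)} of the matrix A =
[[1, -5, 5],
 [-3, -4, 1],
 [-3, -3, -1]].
r(A) ≈ 3.5108

The eigenvalues of A are the roots of its characteristic polynomial. With M = A (coefficients from the trace, the sum of principal 2x2 minors, and det A):
  p(λ) = det(λ I - M) = λ^3 + 4λ^2 + 2λ - 22.
No integer candidate from the rational root theorem (±divisors of 22) is a root, so the roots are irrational. The cubic discriminant is Δ = -10572 < 0, so there is one real root and a complex-conjugate pair. p(1) = -15 and p(2) = 6 have opposite signs, so a root lies in (1, 2); Newton's method refines it to λ ≈ 1.7849. Dividing out (λ - (1.7849)) leaves approximately λ^2 + 5.7849λ + 12.3255. For λ^2 + 5.7849λ + 12.3255 the discriminant is -15.837. It is negative, so the remaining roots are the complex-conjugate pair λ ≈ -2.8925 ± 1.9898i. Their product equals the constant term, so |λ|^2 ≈ 12.3255 and |λ| ≈ 3.5108.
Thus the eigenvalues (to 4 decimals) are 1.7849 (modulus 1.7849); -2.8925 ± 1.9898i (modulus 3.5108). The spectral radius is the largest modulus: r(A) ≈ 3.5108. (Cross-check: r(A) ≤ ||A||_2 ≈ 8.3265; equality holds whenever A is normal, though it can also hold for some non-normal A.)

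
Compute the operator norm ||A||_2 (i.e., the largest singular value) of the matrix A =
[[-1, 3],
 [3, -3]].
||A||_2 = sqrt((28 + sqrt(640))/2) ≈ 5.1623 (= sqrt(largest eigenvalue of A^T A))

||A||_2 = sigma_max(A) = sqrt(lambda_max(A^T A)). Form the symmetric matrix M = A^T A =
[[10, -12],
 [-12, 18]].
Its characteristic polynomial (trace, determinant of M give the coefficients) is
  p(λ) = det(λ I - M) = λ^2 - 28λ + 36.
For λ^2 - 28λ + 36 the discriminant is 640. It is nonnegative but not a perfect square, so the roots are real and irrational: λ = (28 ± sqrt(640))/2 ≈ 26.6491, 1.3509.
So the eigenvalues of A^T A are ≈ 1.3509, 26.6491 (all ≥ 0, as they must be for A^T A). The largest is λ_max = (28 + sqrt(640))/2 ≈ 26.6491, hence ||A||_2 = sqrt(λ_max) = sqrt((28 + sqrt(640))/2) ≈ 5.1623.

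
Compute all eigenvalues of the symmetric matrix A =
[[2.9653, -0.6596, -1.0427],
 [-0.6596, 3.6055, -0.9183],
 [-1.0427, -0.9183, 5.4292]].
sigma(A) ≈ {2, 4, 6}

A is real symmetric, so its spectrum consists of real eigenvalues. Expanding the characteristic polynomial of the displayed matrix gives
  det(λ I - A) = p(λ) = λ^3 + (-12)λ^2 + (44)λ + (-48).
Solving p(λ) = 0 yields eigenvalues ≈ 2, 4, 6. (A is shown rounded to 4 decimals, so these recover the underlying integer eigenvalues to within that precision.)
Verification: the trace of A = 12 equals the sum of eigenvalues 12, and det(A) ≈ 47.9999 matches the eigenvalue product 48.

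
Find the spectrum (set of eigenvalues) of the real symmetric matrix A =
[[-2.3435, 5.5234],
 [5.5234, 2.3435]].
sigma(A) ≈ {-6, 6}

A is real symmetric, so its spectrum consists of real eigenvalues. Expanding the characteristic polynomial of the displayed matrix gives
  det(λ I - A) = p(λ) = λ^2 + (0)λ + (-36).
Solving p(λ) = 0 yields eigenvalues ≈ -6, 6. (A is shown rounded to 4 decimals, so these recover the underlying integer eigenvalues to within that precision.)
Verification: the trace of A = 0 equals the sum of eigenvalues 0, and det(A) ≈ -35.9999 matches the eigenvalue product -36.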